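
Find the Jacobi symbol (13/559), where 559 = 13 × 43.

Reciprocity: 13 ≡ 1 and 559 ≡ 3 (mod 4), so (13/559) = +(559/13).
Reduce top mod 13: now compute (0/13).
Top reduces to 0: gcd > 1, so the symbol is 0.

0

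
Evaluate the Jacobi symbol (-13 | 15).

1

First reduce: -13 ≡ 2 (mod 15).
Pull out 2: since 15 ≡ 7 (mod 8), (2/15) = +1.
Reached (1/15) = 1. Collecting the sign flips along the way, the symbol is +1.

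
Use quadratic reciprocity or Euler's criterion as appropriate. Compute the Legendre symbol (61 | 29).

-1

First reduce: 61 ≡ 3 (mod 29).
Reciprocity: 3 ≡ 3 and 29 ≡ 1 (mod 4), so (3/29) = +(29/3).
Reduce top mod 3: now compute (2/3).
Pull out 2: since 3 ≡ 3 (mod 8), (2/3) = -1.
Reached (1/3) = 1. Collecting the sign flips along the way, the symbol is -1.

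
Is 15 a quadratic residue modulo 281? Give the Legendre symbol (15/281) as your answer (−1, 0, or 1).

-1

Reciprocity: 15 ≡ 3 and 281 ≡ 1 (mod 4), so (15/281) = +(281/15).
Reduce top mod 15: now compute (11/15).
Reciprocity: 11 ≡ 3 and 15 ≡ 3 (mod 4), so (11/15) = −(15/11).
Reduce top mod 11: now compute (4/11).
Pull out 2^2: since 11 ≡ 3 (mod 8), (2/11) = -1, so (2/11)^2 = +1.
Reached (1/11) = 1. Collecting the sign flips along the way, the symbol is -1.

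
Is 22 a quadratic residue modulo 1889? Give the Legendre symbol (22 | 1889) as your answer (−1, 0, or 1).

-1

Pull out 2: since 1889 ≡ 1 (mod 8), (2/1889) = +1.
Reciprocity: 11 ≡ 3 and 1889 ≡ 1 (mod 4), so (11/1889) = +(1889/11).
Reduce top mod 11: now compute (8/11).
Pull out 2^3: since 11 ≡ 3 (mod 8), (2/11) = -1, so (2/11)^3 = -1.
Reached (1/11) = 1. Collecting the sign flips along the way, the symbol is -1.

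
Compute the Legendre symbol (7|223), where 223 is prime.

1

Reciprocity: 7 ≡ 3 and 223 ≡ 3 (mod 4), so (7/223) = −(223/7).
Reduce top mod 7: now compute (6/7).
Pull out 2: since 7 ≡ 7 (mod 8), (2/7) = +1.
Reciprocity: 3 ≡ 3 and 7 ≡ 3 (mod 4), so (3/7) = −(7/3).
Reduce top mod 3: now compute (1/3).
Reached (1/3) = 1. Collecting the sign flips along the way, the symbol is +1.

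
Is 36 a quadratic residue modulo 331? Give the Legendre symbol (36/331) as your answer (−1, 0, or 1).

Pull out 2^2: since 331 ≡ 3 (mod 8), (2/331) = -1, so (2/331)^2 = +1.
Reciprocity: 9 ≡ 1 and 331 ≡ 3 (mod 4), so (9/331) = +(331/9).
Reduce top mod 9: now compute (7/9).
Reciprocity: 7 ≡ 3 and 9 ≡ 1 (mod 4), so (7/9) = +(9/7).
Reduce top mod 7: now compute (2/7).
Pull out 2: since 7 ≡ 7 (mod 8), (2/7) = +1.
Reached (1/7) = 1. Collecting the sign flips along the way, the symbol is +1.

1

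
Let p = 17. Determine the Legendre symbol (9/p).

Reciprocity: 9 ≡ 1 and 17 ≡ 1 (mod 4), so (9/17) = +(17/9).
Reduce top mod 9: now compute (8/9).
Pull out 2^3: since 9 ≡ 1 (mod 8), (2/9) = +1, so (2/9)^3 = +1.
Reached (1/9) = 1. Collecting the sign flips along the way, the symbol is +1.

1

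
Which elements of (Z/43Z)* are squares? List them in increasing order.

1,4,6,9,10,11,13,14,15,16,17,21,23,24,25,31,35,36,38,40,41

Square k = 1,…,21 (k and 43−k give the same square):
1²=1, 2²=4, 3²=9, 4²=16, 5²=25, 6²=36, 7²≡6, 8²≡21, 9²≡38, 10²≡14, 11²≡35, 12²≡15, 13²≡40, 14²≡24, 15²≡10, 16²≡41, 17²≡31, 18²≡23, 19²≡17, 20²≡13, 21²≡11 (mod 43).
So the quadratic residues mod 43 are {1, 4, 6, 9, 10, 11, 13, 14, 15, 16, 17, 21, 23, 24, 25, 31, 35, 36, 38, 40, 41}.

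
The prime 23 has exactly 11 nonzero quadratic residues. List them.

1, 2, 3, 4, 6, 8, 9, 12, 13, 16, 18

Square k = 1,…,11 (k and 23−k give the same square):
1²=1, 2²=4, 3²=9, 4²=16, 5²≡2, 6²≡13, 7²≡3, 8²≡18, 9²≡12, 10²≡8, 11²≡6 (mod 23).
So the quadratic residues mod 23 are {1, 2, 3, 4, 6, 8, 9, 12, 13, 16, 18}.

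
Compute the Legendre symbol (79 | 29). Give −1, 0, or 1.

Euler's criterion: (79/29) ≡ 21^14 (mod 29).
21^2 ≡ 6 (mod 29)
21^4 ≡ 7 (mod 29)
21^8 ≡ 20 (mod 29)
21^14 = 21^(8+4+2) ≡ 28 (mod 29).
Result is 28 ≡ −1, so (79/29) = −1.

-1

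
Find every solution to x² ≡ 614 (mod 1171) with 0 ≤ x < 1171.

277, 894

Since 1171 ≡ 3 (mod 4), a square root of 614 is 614^((1171+1)/4) = 614^293 mod 1171.
Repeated squaring: 614^2≡1105, 614^4≡843, 614^8≡1023, 614^16≡826, 614^32≡754, 614^64≡581, 614^128≡313, 614^256≡776 (mod 1171).
614^293 = 614^(256+32+4+1) ≡ 277 (mod 1171).
Check: 277² = 76729 ≡ 614 (mod 1171). The two roots are 277 and 894.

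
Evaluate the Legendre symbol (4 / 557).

Pull out 2^2: since 557 ≡ 5 (mod 8), (2/557) = -1, so (2/557)^2 = +1.
Reached (1/557) = 1. Collecting the sign flips along the way, the symbol is +1.

1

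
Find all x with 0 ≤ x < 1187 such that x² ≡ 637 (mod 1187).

Since 1187 ≡ 3 (mod 4), a square root of 637 is 637^((1187+1)/4) = 637^297 mod 1187.
Repeated squaring: 637^2≡1002, 637^4≡989, 637^8≡33, 637^16≡1089, 637^32≡108, 637^64≡981, 637^128≡891, 637^256≡965 (mod 1187).
637^297 = 637^(256+32+8+1) ≡ 704 (mod 1187).
Check: 704² = 495616 ≡ 637 (mod 1187). The two roots are 483 and 704.

483, 704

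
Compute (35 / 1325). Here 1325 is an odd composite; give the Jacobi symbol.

0

Reciprocity: 35 ≡ 3 and 1325 ≡ 1 (mod 4), so (35/1325) = +(1325/35).
Reduce top mod 35: now compute (30/35).
Pull out 2: since 35 ≡ 3 (mod 8), (2/35) = -1.
Reciprocity: 15 ≡ 3 and 35 ≡ 3 (mod 4), so (15/35) = −(35/15).
Reduce top mod 15: now compute (5/15).
Reciprocity: 5 ≡ 1 and 15 ≡ 3 (mod 4), so (5/15) = +(15/5).
Reduce top mod 5: now compute (0/5).
Top reduces to 0: gcd > 1, so the symbol is 0.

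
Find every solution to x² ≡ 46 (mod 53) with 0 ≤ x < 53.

53 ≡ 1 (mod 4), so we find a root by search.
Trying successive values, 24² = 576 ≡ 46 (mod 53). The other root is 53 − 24 = 29.

24, 29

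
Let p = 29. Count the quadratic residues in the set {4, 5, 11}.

(4/29) = +1 → QR.
(5/29) = +1 → QR.
(11/29) = -1 → non-residue.
Total quadratic residues among the 3: 2.

2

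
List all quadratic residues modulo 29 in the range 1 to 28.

Square k = 1,…,14 (k and 29−k give the same square):
1²=1, 2²=4, 3²=9, 4²=16, 5²=25, 6²≡7, 7²≡20, 8²≡6, 9²≡23, 10²≡13, 11²≡5, 12²≡28, 13²≡24, 14²≡22 (mod 29).
So the quadratic residues mod 29 are {1, 4, 5, 6, 7, 9, 13, 16, 20, 22, 23, 24, 25, 28}.

1, 4, 5, 6, 7, 9, 13, 16, 20, 22, 23, 24, 25, 28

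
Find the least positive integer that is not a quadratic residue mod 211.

(2/211) = −1, so 2 is the smallest positive non-residue mod 211.

2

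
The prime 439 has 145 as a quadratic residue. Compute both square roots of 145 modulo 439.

Since 439 ≡ 3 (mod 4), a square root of 145 is 145^((439+1)/4) = 145^110 mod 439.
Repeated squaring: 145^2≡392, 145^4≡14, 145^8≡196, 145^16≡223, 145^32≡122, 145^64≡397 (mod 439).
145^110 = 145^(64+32+8+4+2) ≡ 64 (mod 439).
Check: 64² = 4096 ≡ 145 (mod 439). The two roots are 64 and 375.

64, 375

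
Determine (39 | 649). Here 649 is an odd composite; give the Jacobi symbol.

Reciprocity: 39 ≡ 3 and 649 ≡ 1 (mod 4), so (39/649) = +(649/39).
Reduce top mod 39: now compute (25/39).
Reciprocity: 25 ≡ 1 and 39 ≡ 3 (mod 4), so (25/39) = +(39/25).
Reduce top mod 25: now compute (14/25).
Pull out 2: since 25 ≡ 1 (mod 8), (2/25) = +1.
Reciprocity: 7 ≡ 3 and 25 ≡ 1 (mod 4), so (7/25) = +(25/7).
Reduce top mod 7: now compute (4/7).
Pull out 2^2: since 7 ≡ 7 (mod 8), (2/7) = +1, so (2/7)^2 = +1.
Reached (1/7) = 1. Collecting the sign flips along the way, the symbol is +1.

1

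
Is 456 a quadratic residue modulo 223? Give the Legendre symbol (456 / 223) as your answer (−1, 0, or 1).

First reduce: 456 ≡ 10 (mod 223).
Pull out 2: since 223 ≡ 7 (mod 8), (2/223) = +1.
Reciprocity: 5 ≡ 1 and 223 ≡ 3 (mod 4), so (5/223) = +(223/5).
Reduce top mod 5: now compute (3/5).
Reciprocity: 3 ≡ 3 and 5 ≡ 1 (mod 4), so (3/5) = +(5/3).
Reduce top mod 3: now compute (2/3).
Pull out 2: since 3 ≡ 3 (mod 8), (2/3) = -1.
Reached (1/3) = 1. Collecting the sign flips along the way, the symbol is -1.

-1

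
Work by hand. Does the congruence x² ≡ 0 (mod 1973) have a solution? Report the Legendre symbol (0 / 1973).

Top reduces to 0: gcd > 1, so the symbol is 0.

0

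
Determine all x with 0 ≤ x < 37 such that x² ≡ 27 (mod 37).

8, 29

37 ≡ 1 (mod 4), so we find a root by search.
Trying successive values, 8² = 64 ≡ 27 (mod 37). The other root is 37 − 8 = 29.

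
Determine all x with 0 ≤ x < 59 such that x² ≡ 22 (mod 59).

Since 59 ≡ 3 (mod 4), a square root of 22 is 22^((59+1)/4) = 22^15 mod 59.
Repeated squaring: 22^2≡12, 22^4≡26, 22^8≡27 (mod 59).
22^15 = 22^(8+4+2+1) ≡ 9 (mod 59).
Check: 9² = 81 ≡ 22 (mod 59). The two roots are 9 and 50.

9, 50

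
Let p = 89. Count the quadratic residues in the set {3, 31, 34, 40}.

2

(3/89) = -1 → non-residue.
(31/89) = -1 → non-residue.
(34/89) = +1 → QR.
(40/89) = +1 → QR.
Total quadratic residues among the 4: 2.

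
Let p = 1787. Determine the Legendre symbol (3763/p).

First reduce: 3763 ≡ 189 (mod 1787).
Reciprocity: 189 ≡ 1 and 1787 ≡ 3 (mod 4), so (189/1787) = +(1787/189).
Reduce top mod 189: now compute (86/189).
Pull out 2: since 189 ≡ 5 (mod 8), (2/189) = -1.
Reciprocity: 43 ≡ 3 and 189 ≡ 1 (mod 4), so (43/189) = +(189/43).
Reduce top mod 43: now compute (17/43).
Reciprocity: 17 ≡ 1 and 43 ≡ 3 (mod 4), so (17/43) = +(43/17).
Reduce top mod 17: now compute (9/17).
Reciprocity: 9 ≡ 1 and 17 ≡ 1 (mod 4), so (9/17) = +(17/9).
Reduce top mod 9: now compute (8/9).
Pull out 2^3: since 9 ≡ 1 (mod 8), (2/9) = +1, so (2/9)^3 = +1.
Reached (1/9) = 1. Collecting the sign flips along the way, the symbol is -1.

-1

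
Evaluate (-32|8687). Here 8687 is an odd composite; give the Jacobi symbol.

-1

First reduce: -32 ≡ 8655 (mod 8687).
Reciprocity: 8655 ≡ 3 and 8687 ≡ 3 (mod 4), so (8655/8687) = −(8687/8655).
Reduce top mod 8655: now compute (32/8655).
Pull out 2^5: since 8655 ≡ 7 (mod 8), (2/8655) = +1, so (2/8655)^5 = +1.
Reached (1/8655) = 1. Collecting the sign flips along the way, the symbol is -1.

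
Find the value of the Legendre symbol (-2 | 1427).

1

First reduce: -2 ≡ 1425 (mod 1427).
Reciprocity: 1425 ≡ 1 and 1427 ≡ 3 (mod 4), so (1425/1427) = +(1427/1425).
Reduce top mod 1425: now compute (2/1425).
Pull out 2: since 1425 ≡ 1 (mod 8), (2/1425) = +1.
Reached (1/1425) = 1. Collecting the sign flips along the way, the symbol is +1.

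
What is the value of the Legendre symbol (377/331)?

1

Euler's criterion: (377/331) ≡ 46^165 (mod 331).
46^2 ≡ 130 (mod 331)
46^4 ≡ 19 (mod 331)
46^8 ≡ 30 (mod 331)
46^16 ≡ 238 (mod 331)
46^32 ≡ 43 (mod 331)
46^64 ≡ 194 (mod 331)
46^128 ≡ 233 (mod 331)
46^165 = 46^(128+32+4+1) ≡ 1 (mod 331).
Result is 1, so (377/331) = 1.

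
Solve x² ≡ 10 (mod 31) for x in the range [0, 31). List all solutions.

14, 17

Since 31 ≡ 3 (mod 4), a square root of 10 is 10^((31+1)/4) = 10^8 mod 31.
Repeated squaring: 10^2≡7, 10^4≡18, 10^8≡14 (mod 31).
10^8 = 10^(8) ≡ 14 (mod 31).
Check: 14² = 196 ≡ 10 (mod 31). The two roots are 14 and 17.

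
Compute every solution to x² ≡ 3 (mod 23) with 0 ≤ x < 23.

7, 16

Since 23 ≡ 3 (mod 4), a square root of 3 is 3^((23+1)/4) = 3^6 mod 23.
Repeated squaring: 3^2≡9, 3^4≡12 (mod 23).
3^6 = 3^(4+2) ≡ 16 (mod 23).
Check: 16² = 256 ≡ 3 (mod 23). The two roots are 7 and 16.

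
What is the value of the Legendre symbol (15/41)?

-1

Euler's criterion: (15/41) ≡ 15^20 (mod 41).
15^2 ≡ 20 (mod 41)
15^4 ≡ 31 (mod 41)
15^8 ≡ 18 (mod 41)
15^16 ≡ 37 (mod 41)
15^20 = 15^(16+4) ≡ 40 (mod 41).
Result is 40 ≡ −1, so (15/41) = −1.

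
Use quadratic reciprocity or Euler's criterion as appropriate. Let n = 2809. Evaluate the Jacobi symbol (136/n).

1

Pull out 2^3: since 2809 ≡ 1 (mod 8), (2/2809) = +1, so (2/2809)^3 = +1.
Reciprocity: 17 ≡ 1 and 2809 ≡ 1 (mod 4), so (17/2809) = +(2809/17).
Reduce top mod 17: now compute (4/17).
Pull out 2^2: since 17 ≡ 1 (mod 8), (2/17) = +1, so (2/17)^2 = +1.
Reached (1/17) = 1. Collecting the sign flips along the way, the symbol is +1.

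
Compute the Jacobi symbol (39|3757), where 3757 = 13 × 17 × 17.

Reciprocity: 39 ≡ 3 and 3757 ≡ 1 (mod 4), so (39/3757) = +(3757/39).
Reduce top mod 39: now compute (13/39).
Reciprocity: 13 ≡ 1 and 39 ≡ 3 (mod 4), so (13/39) = +(39/13).
Reduce top mod 13: now compute (0/13).
Top reduces to 0: gcd > 1, so the symbol is 0.

0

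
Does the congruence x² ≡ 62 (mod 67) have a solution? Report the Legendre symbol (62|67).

Pull out 2: since 67 ≡ 3 (mod 8), (2/67) = -1.
Reciprocity: 31 ≡ 3 and 67 ≡ 3 (mod 4), so (31/67) = −(67/31).
Reduce top mod 31: now compute (5/31).
Reciprocity: 5 ≡ 1 and 31 ≡ 3 (mod 4), so (5/31) = +(31/5).
Reduce top mod 5: now compute (1/5).
Reached (1/5) = 1. Collecting the sign flips along the way, the symbol is +1.

1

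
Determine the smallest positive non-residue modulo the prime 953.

(2/953) = +1, so 2 is a residue.
(3/953) = −1, so 3 is the smallest positive non-residue mod 953.

3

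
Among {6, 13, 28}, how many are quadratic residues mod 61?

1

(6/61) = -1 → non-residue.
(13/61) = +1 → QR.
(28/61) = -1 → non-residue.
Total quadratic residues among the 3: 1.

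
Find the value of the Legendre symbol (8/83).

Pull out 2^3: since 83 ≡ 3 (mod 8), (2/83) = -1, so (2/83)^3 = -1.
Reached (1/83) = 1. Collecting the sign flips along the way, the symbol is -1.

-1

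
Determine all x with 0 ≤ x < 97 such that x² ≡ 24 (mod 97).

97 ≡ 1 (mod 4), so we find a root by search.
Trying successive values, 11² = 121 ≡ 24 (mod 97). The other root is 97 − 11 = 86.

11, 86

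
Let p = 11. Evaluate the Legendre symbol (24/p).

-1

First reduce: 24 ≡ 2 (mod 11).
Pull out 2: since 11 ≡ 3 (mod 8), (2/11) = -1.
Reached (1/11) = 1. Collecting the sign flips along the way, the symbol is -1.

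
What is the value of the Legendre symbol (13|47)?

Reciprocity: 13 ≡ 1 and 47 ≡ 3 (mod 4), so (13/47) = +(47/13).
Reduce top mod 13: now compute (8/13).
Pull out 2^3: since 13 ≡ 5 (mod 8), (2/13) = -1, so (2/13)^3 = -1.
Reached (1/13) = 1. Collecting the sign flips along the way, the symbol is -1.

-1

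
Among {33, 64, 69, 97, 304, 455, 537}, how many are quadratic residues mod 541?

(33/541) = -1 → non-residue.
(64/541) = +1 → QR.
(69/541) = +1 → QR.
(97/541) = -1 → non-residue.
(304/541) = +1 → QR.
(455/541) = -1 → non-residue.
(537/541) = +1 → QR.
Total quadratic residues among the 7: 4.

4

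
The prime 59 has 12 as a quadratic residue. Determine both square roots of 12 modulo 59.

22, 37

Since 59 ≡ 3 (mod 4), a square root of 12 is 12^((59+1)/4) = 12^15 mod 59.
Repeated squaring: 12^2≡26, 12^4≡27, 12^8≡21 (mod 59).
12^15 = 12^(8+4+2+1) ≡ 22 (mod 59).
Check: 22² = 484 ≡ 12 (mod 59). The two roots are 22 and 37.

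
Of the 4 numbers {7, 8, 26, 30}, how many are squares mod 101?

(7/101) = -1 → non-residue.
(8/101) = -1 → non-residue.
(26/101) = -1 → non-residue.
(30/101) = +1 → QR.
Total quadratic residues among the 4: 1.

1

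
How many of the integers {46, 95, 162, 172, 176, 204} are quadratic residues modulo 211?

(46/211) = +1 → QR.
(95/211) = +1 → QR.
(162/211) = -1 → non-residue.
(172/211) = +1 → QR.
(176/211) = +1 → QR.
(204/211) = +1 → QR.
Total quadratic residues among the 6: 5.

5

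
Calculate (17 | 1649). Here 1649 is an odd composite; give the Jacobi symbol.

Reciprocity: 17 ≡ 1 and 1649 ≡ 1 (mod 4), so (17/1649) = +(1649/17).
Reduce top mod 17: now compute (0/17).
Top reduces to 0: gcd > 1, so the symbol is 0.

0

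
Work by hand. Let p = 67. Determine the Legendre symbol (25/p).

Euler's criterion: (25/67) ≡ 25^33 (mod 67).
25^2 ≡ 22 (mod 67)
25^4 ≡ 15 (mod 67)
25^8 ≡ 24 (mod 67)
25^16 ≡ 40 (mod 67)
25^32 ≡ 59 (mod 67)
25^33 = 25^(32+1) ≡ 1 (mod 67).
Result is 1, so (25/67) = 1.

1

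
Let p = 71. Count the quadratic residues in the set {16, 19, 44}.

2

(16/71) = +1 → QR.
(19/71) = +1 → QR.
(44/71) = -1 → non-residue.
Total quadratic residues among the 3: 2.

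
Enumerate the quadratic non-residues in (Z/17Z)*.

Square k = 1,…,8 (k and 17−k give the same square):
1²=1, 2²=4, 3²=9, 4²=16, 5²≡8, 6²≡2, 7²≡15, 8²≡13 (mod 17).
The residues are {1, 2, 4, 8, 9, 13, 15, 16}; the non-residues are the remaining 8 nonzero classes.

3, 5, 6, 7, 10, 11, 12, 14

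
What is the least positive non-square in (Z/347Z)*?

(2/347) = −1, so 2 is the smallest positive non-residue mod 347.

2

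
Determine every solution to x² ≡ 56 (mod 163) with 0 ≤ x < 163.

43, 120

Since 163 ≡ 3 (mod 4), a square root of 56 is 56^((163+1)/4) = 56^41 mod 163.
Repeated squaring: 56^2≡39, 56^4≡54, 56^8≡145, 56^16≡161, 56^32≡4 (mod 163).
56^41 = 56^(32+8+1) ≡ 43 (mod 163).
Check: 43² = 1849 ≡ 56 (mod 163). The two roots are 43 and 120.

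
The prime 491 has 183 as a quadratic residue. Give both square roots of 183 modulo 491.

Since 491 ≡ 3 (mod 4), a square root of 183 is 183^((491+1)/4) = 183^123 mod 491.
Repeated squaring: 183^2≡101, 183^4≡381, 183^8≡316, 183^16≡183, 183^32≡101, 183^64≡381 (mod 491).
183^123 = 183^(64+32+16+8+2+1) ≡ 316 (mod 491).
Check: 316² = 99856 ≡ 183 (mod 491). The two roots are 175 and 316.

175, 316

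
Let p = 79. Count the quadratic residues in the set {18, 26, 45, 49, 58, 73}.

5

(18/79) = +1 → QR.
(26/79) = +1 → QR.
(45/79) = +1 → QR.
(49/79) = +1 → QR.
(58/79) = -1 → non-residue.
(73/79) = +1 → QR.
Total quadratic residues among the 6: 5.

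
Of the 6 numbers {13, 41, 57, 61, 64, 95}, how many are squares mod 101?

3

(13/101) = +1 → QR.
(41/101) = -1 → non-residue.
(57/101) = -1 → non-residue.
(61/101) = -1 → non-residue.
(64/101) = +1 → QR.
(95/101) = +1 → QR.
Total quadratic residues among the 6: 3.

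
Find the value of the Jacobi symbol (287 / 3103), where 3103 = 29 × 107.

Reciprocity: 287 ≡ 3 and 3103 ≡ 3 (mod 4), so (287/3103) = −(3103/287).
Reduce top mod 287: now compute (233/287).
Reciprocity: 233 ≡ 1 and 287 ≡ 3 (mod 4), so (233/287) = +(287/233).
Reduce top mod 233: now compute (54/233).
Pull out 2: since 233 ≡ 1 (mod 8), (2/233) = +1.
Reciprocity: 27 ≡ 3 and 233 ≡ 1 (mod 4), so (27/233) = +(233/27).
Reduce top mod 27: now compute (17/27).
Reciprocity: 17 ≡ 1 and 27 ≡ 3 (mod 4), so (17/27) = +(27/17).
Reduce top mod 17: now compute (10/17).
Pull out 2: since 17 ≡ 1 (mod 8), (2/17) = +1.
Reciprocity: 5 ≡ 1 and 17 ≡ 1 (mod 4), so (5/17) = +(17/5).
Reduce top mod 5: now compute (2/5).
Pull out 2: since 5 ≡ 5 (mod 8), (2/5) = -1.
Reached (1/5) = 1. Collecting the sign flips along the way, the symbol is +1.

1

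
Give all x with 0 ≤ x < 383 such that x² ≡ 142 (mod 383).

Since 383 ≡ 3 (mod 4), a square root of 142 is 142^((383+1)/4) = 142^96 mod 383.
Repeated squaring: 142^2≡248, 142^4≡224, 142^8≡3, 142^16≡9, 142^32≡81, 142^64≡50 (mod 383).
142^96 = 142^(64+32) ≡ 220 (mod 383).
Check: 220² = 48400 ≡ 142 (mod 383). The two roots are 163 and 220.

163, 220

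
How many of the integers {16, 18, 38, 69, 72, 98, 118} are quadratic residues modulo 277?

(16/277) = +1 → QR.
(18/277) = -1 → non-residue.
(38/277) = -1 → non-residue.
(69/277) = +1 → QR.
(72/277) = -1 → non-residue.
(98/277) = -1 → non-residue.
(118/277) = -1 → non-residue.
Total quadratic residues among the 7: 2.

2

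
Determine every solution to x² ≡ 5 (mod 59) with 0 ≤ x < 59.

8, 51

Since 59 ≡ 3 (mod 4), a square root of 5 is 5^((59+1)/4) = 5^15 mod 59.
Repeated squaring: 5^2≡25, 5^4≡35, 5^8≡45 (mod 59).
5^15 = 5^(8+4+2+1) ≡ 51 (mod 59).
Check: 51² = 2601 ≡ 5 (mod 59). The two roots are 8 and 51.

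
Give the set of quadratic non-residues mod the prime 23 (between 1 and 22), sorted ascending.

5,7,10,11,14,15,17,19,20,21,22

Square k = 1,…,11 (k and 23−k give the same square):
1²=1, 2²=4, 3²=9, 4²=16, 5²≡2, 6²≡13, 7²≡3, 8²≡18, 9²≡12, 10²≡8, 11²≡6 (mod 23).
The residues are {1, 2, 3, 4, 6, 8, 9, 12, 13, 16, 18}; the non-residues are the remaining 11 nonzero classes.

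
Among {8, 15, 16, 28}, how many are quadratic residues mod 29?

2

(8/29) = -1 → non-residue.
(15/29) = -1 → non-residue.
(16/29) = +1 → QR.
(28/29) = +1 → QR.
Total quadratic residues among the 4: 2.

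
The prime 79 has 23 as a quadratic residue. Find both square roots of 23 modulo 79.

Since 79 ≡ 3 (mod 4), a square root of 23 is 23^((79+1)/4) = 23^20 mod 79.
Repeated squaring: 23^2≡55, 23^4≡23, 23^8≡55, 23^16≡23 (mod 79).
23^20 = 23^(16+4) ≡ 55 (mod 79).
Check: 55² = 3025 ≡ 23 (mod 79). The two roots are 24 and 55.

24, 55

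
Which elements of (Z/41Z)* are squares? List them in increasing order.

Square k = 1,…,20 (k and 41−k give the same square):
1²=1, 2²=4, 3²=9, 4²=16, 5²=25, 6²=36, 7²≡8, 8²≡23, 9²≡40, 10²≡18, 11²≡39, 12²≡21, 13²≡5, 14²≡32, 15²≡20, 16²≡10, 17²≡2, 18²≡37, 19²≡33, 20²≡31 (mod 41).
So the quadratic residues mod 41 are {1, 2, 4, 5, 8, 9, 10, 16, 18, 20, 21, 23, 25, 31, 32, 33, 36, 37, 39, 40}.

1 2 4 5 8 9 10 16 18 20 21 23 25 31 32 33 36 37 39 40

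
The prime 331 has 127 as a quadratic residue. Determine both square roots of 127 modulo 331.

Since 331 ≡ 3 (mod 4), a square root of 127 is 127^((331+1)/4) = 127^83 mod 331.
Repeated squaring: 127^2≡241, 127^4≡156, 127^8≡173, 127^16≡139, 127^32≡123, 127^64≡234 (mod 331).
127^83 = 127^(64+16+2+1) ≡ 69 (mod 331).
Check: 69² = 4761 ≡ 127 (mod 331). The two roots are 69 and 262.

69, 262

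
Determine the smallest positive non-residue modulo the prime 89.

3

(2/89) = +1, so 2 is a residue.
(3/89) = −1, so 3 is the smallest positive non-residue mod 89.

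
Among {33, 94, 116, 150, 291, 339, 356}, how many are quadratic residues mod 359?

(33/359) = +1 → QR.
(94/359) = +1 → QR.
(116/359) = -1 → non-residue.
(150/359) = +1 → QR.
(291/359) = -1 → non-residue.
(339/359) = -1 → non-residue.
(356/359) = -1 → non-residue.
Total quadratic residues among the 7: 3.

3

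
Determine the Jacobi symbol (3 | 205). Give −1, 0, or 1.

1

Reciprocity: 3 ≡ 3 and 205 ≡ 1 (mod 4), so (3/205) = +(205/3).
Reduce top mod 3: now compute (1/3).
Reached (1/3) = 1. Collecting the sign flips along the way, the symbol is +1.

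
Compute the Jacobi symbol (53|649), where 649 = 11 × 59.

Reciprocity: 53 ≡ 1 and 649 ≡ 1 (mod 4), so (53/649) = +(649/53).
Reduce top mod 53: now compute (13/53).
Reciprocity: 13 ≡ 1 and 53 ≡ 1 (mod 4), so (13/53) = +(53/13).
Reduce top mod 13: now compute (1/13).
Reached (1/13) = 1. Collecting the sign flips along the way, the symbol is +1.

1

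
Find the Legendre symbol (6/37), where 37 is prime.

Pull out 2: since 37 ≡ 5 (mod 8), (2/37) = -1.
Reciprocity: 3 ≡ 3 and 37 ≡ 1 (mod 4), so (3/37) = +(37/3).
Reduce top mod 3: now compute (1/3).
Reached (1/3) = 1. Collecting the sign flips along the way, the symbol is -1.

-1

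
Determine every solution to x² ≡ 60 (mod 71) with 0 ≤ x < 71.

Since 71 ≡ 3 (mod 4), a square root of 60 is 60^((71+1)/4) = 60^18 mod 71.
Repeated squaring: 60^2≡50, 60^4≡15, 60^8≡12, 60^16≡2 (mod 71).
60^18 = 60^(16+2) ≡ 29 (mod 71).
Check: 29² = 841 ≡ 60 (mod 71). The two roots are 29 and 42.

29, 42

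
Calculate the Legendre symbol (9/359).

1

Euler's criterion: (9/359) ≡ 9^179 (mod 359).
9^2 ≡ 81 (mod 359)
9^4 ≡ 99 (mod 359)
9^8 ≡ 108 (mod 359)
9^16 ≡ 176 (mod 359)
9^32 ≡ 102 (mod 359)
9^64 ≡ 352 (mod 359)
9^128 ≡ 49 (mod 359)
9^179 = 9^(128+32+16+2+1) ≡ 1 (mod 359).
Result is 1, so (9/359) = 1.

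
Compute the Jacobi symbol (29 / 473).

Reciprocity: 29 ≡ 1 and 473 ≡ 1 (mod 4), so (29/473) = +(473/29).
Reduce top mod 29: now compute (9/29).
Reciprocity: 9 ≡ 1 and 29 ≡ 1 (mod 4), so (9/29) = +(29/9).
Reduce top mod 9: now compute (2/9).
Pull out 2: since 9 ≡ 1 (mod 8), (2/9) = +1.
Reached (1/9) = 1. Collecting the sign flips along the way, the symbol is +1.

1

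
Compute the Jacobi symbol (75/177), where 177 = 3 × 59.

0

Reciprocity: 75 ≡ 3 and 177 ≡ 1 (mod 4), so (75/177) = +(177/75).
Reduce top mod 75: now compute (27/75).
Reciprocity: 27 ≡ 3 and 75 ≡ 3 (mod 4), so (27/75) = −(75/27).
Reduce top mod 27: now compute (21/27).
Reciprocity: 21 ≡ 1 and 27 ≡ 3 (mod 4), so (21/27) = +(27/21).
Reduce top mod 21: now compute (6/21).
Pull out 2: since 21 ≡ 5 (mod 8), (2/21) = -1.
Reciprocity: 3 ≡ 3 and 21 ≡ 1 (mod 4), so (3/21) = +(21/3).
Reduce top mod 3: now compute (0/3).
Top reduces to 0: gcd > 1, so the symbol is 0.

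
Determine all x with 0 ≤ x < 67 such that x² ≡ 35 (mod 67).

Since 67 ≡ 3 (mod 4), a square root of 35 is 35^((67+1)/4) = 35^17 mod 67.
Repeated squaring: 35^2≡19, 35^4≡26, 35^8≡6, 35^16≡36 (mod 67).
35^17 = 35^(16+1) ≡ 54 (mod 67).
Check: 54² = 2916 ≡ 35 (mod 67). The two roots are 13 and 54.

13, 54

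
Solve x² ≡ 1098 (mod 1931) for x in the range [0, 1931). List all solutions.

532, 1399

Since 1931 ≡ 3 (mod 4), a square root of 1098 is 1098^((1931+1)/4) = 1098^483 mod 1931.
Repeated squaring: 1098^2≡660, 1098^4≡1125, 1098^8≡820, 1098^16≡412, 1098^32≡1747, 1098^64≡1029, 1098^128≡653, 1098^256≡1589 (mod 1931).
1098^483 = 1098^(256+128+64+32+2+1) ≡ 532 (mod 1931).
Check: 532² = 283024 ≡ 1098 (mod 1931). The two roots are 532 and 1399.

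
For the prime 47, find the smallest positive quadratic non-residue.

(2/47) = +1, so 2 is a residue.
(3/47) = +1, so 3 is a residue.
(4/47) = +1, so 4 is a residue.
(5/47) = −1, so 5 is the smallest positive non-residue mod 47.

5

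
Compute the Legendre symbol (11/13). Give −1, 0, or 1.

-1

Reciprocity: 11 ≡ 3 and 13 ≡ 1 (mod 4), so (11/13) = +(13/11).
Reduce top mod 11: now compute (2/11).
Pull out 2: since 11 ≡ 3 (mod 8), (2/11) = -1.
Reached (1/11) = 1. Collecting the sign flips along the way, the symbol is -1.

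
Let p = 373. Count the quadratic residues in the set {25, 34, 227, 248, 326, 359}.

(25/373) = +1 → QR.
(34/373) = -1 → non-residue.
(227/373) = -1 → non-residue.
(248/373) = -1 → non-residue.
(326/373) = -1 → non-residue.
(359/373) = -1 → non-residue.
Total quadratic residues among the 6: 1.

1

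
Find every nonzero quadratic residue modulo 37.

1, 3, 4, 7, 9, 10, 11, 12, 16, 21, 25, 26, 27, 28, 30, 33, 34, 36

Square k = 1,…,18 (k and 37−k give the same square):
1²=1, 2²=4, 3²=9, 4²=16, 5²=25, 6²=36, 7²≡12, 8²≡27, 9²≡7, 10²≡26, 11²≡10, 12²≡33, 13²≡21, 14²≡11, 15²≡3, 16²≡34, 17²≡30, 18²≡28 (mod 37).
So the quadratic residues mod 37 are {1, 3, 4, 7, 9, 10, 11, 12, 16, 21, 25, 26, 27, 28, 30, 33, 34, 36}.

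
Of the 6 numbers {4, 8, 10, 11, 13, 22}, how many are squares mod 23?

(4/23) = +1 → QR.
(8/23) = +1 → QR.
(10/23) = -1 → non-residue.
(11/23) = -1 → non-residue.
(13/23) = +1 → QR.
(22/23) = -1 → non-residue.
Total quadratic residues among the 6: 3.

3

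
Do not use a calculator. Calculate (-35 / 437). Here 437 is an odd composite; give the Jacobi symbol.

First reduce: -35 ≡ 402 (mod 437).
Pull out 2: since 437 ≡ 5 (mod 8), (2/437) = -1.
Reciprocity: 201 ≡ 1 and 437 ≡ 1 (mod 4), so (201/437) = +(437/201).
Reduce top mod 201: now compute (35/201).
Reciprocity: 35 ≡ 3 and 201 ≡ 1 (mod 4), so (35/201) = +(201/35).
Reduce top mod 35: now compute (26/35).
Pull out 2: since 35 ≡ 3 (mod 8), (2/35) = -1.
Reciprocity: 13 ≡ 1 and 35 ≡ 3 (mod 4), so (13/35) = +(35/13).
Reduce top mod 13: now compute (9/13).
Reciprocity: 9 ≡ 1 and 13 ≡ 1 (mod 4), so (9/13) = +(13/9).
Reduce top mod 9: now compute (4/9).
Pull out 2^2: since 9 ≡ 1 (mod 8), (2/9) = +1, so (2/9)^2 = +1.
Reached (1/9) = 1. Collecting the sign flips along the way, the symbol is +1.

1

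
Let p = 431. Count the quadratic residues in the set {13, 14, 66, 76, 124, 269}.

(13/431) = -1 → non-residue.
(14/431) = -1 → non-residue.
(66/431) = +1 → QR.
(76/431) = +1 → QR.
(124/431) = -1 → non-residue.
(269/431) = -1 → non-residue.
Total quadratic residues among the 6: 2.

2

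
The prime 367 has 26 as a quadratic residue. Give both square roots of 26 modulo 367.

90, 277

Since 367 ≡ 3 (mod 4), a square root of 26 is 26^((367+1)/4) = 26^92 mod 367.
Repeated squaring: 26^2≡309, 26^4≡61, 26^8≡51, 26^16≡32, 26^32≡290, 26^64≡57 (mod 367).
26^92 = 26^(64+16+8+4) ≡ 277 (mod 367).
Check: 277² = 76729 ≡ 26 (mod 367). The two roots are 90 and 277.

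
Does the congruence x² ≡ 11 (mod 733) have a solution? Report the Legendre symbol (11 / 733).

Reciprocity: 11 ≡ 3 and 733 ≡ 1 (mod 4), so (11/733) = +(733/11).
Reduce top mod 11: now compute (7/11).
Reciprocity: 7 ≡ 3 and 11 ≡ 3 (mod 4), so (7/11) = −(11/7).
Reduce top mod 7: now compute (4/7).
Pull out 2^2: since 7 ≡ 7 (mod 8), (2/7) = +1, so (2/7)^2 = +1.
Reached (1/7) = 1. Collecting the sign flips along the way, the symbol is -1.

-1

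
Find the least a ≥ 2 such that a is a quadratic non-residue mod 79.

(2/79) = +1, so 2 is a residue.
(3/79) = −1, so 3 is the smallest positive non-residue mod 79.

3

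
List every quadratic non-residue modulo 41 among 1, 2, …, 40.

3,6,7,11,12,13,14,15,17,19,22,24,26,27,28,29,30,34,35,38

Square k = 1,…,20 (k and 41−k give the same square):
1²=1, 2²=4, 3²=9, 4²=16, 5²=25, 6²=36, 7²≡8, 8²≡23, 9²≡40, 10²≡18, 11²≡39, 12²≡21, 13²≡5, 14²≡32, 15²≡20, 16²≡10, 17²≡2, 18²≡37, 19²≡33, 20²≡31 (mod 41).
The residues are {1, 2, 4, 5, 8, 9, 10, 16, 18, 20, 21, 23, 25, 31, 32, 33, 36, 37, 39, 40}; the non-residues are the remaining 20 nonzero classes.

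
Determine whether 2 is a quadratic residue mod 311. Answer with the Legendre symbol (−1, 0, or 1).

Pull out 2: since 311 ≡ 7 (mod 8), (2/311) = +1.
Reached (1/311) = 1. Collecting the sign flips along the way, the symbol is +1.

1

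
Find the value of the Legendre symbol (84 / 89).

Euler's criterion: (84/89) ≡ 84^44 (mod 89).
84^2 ≡ 25 (mod 89)
84^4 ≡ 2 (mod 89)
84^8 ≡ 4 (mod 89)
84^16 ≡ 16 (mod 89)
84^32 ≡ 78 (mod 89)
84^44 = 84^(32+8+4) ≡ 1 (mod 89).
Result is 1, so (84/89) = 1.

1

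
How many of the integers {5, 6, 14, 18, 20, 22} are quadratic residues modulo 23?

2

(5/23) = -1 → non-residue.
(6/23) = +1 → QR.
(14/23) = -1 → non-residue.
(18/23) = +1 → QR.
(20/23) = -1 → non-residue.
(22/23) = -1 → non-residue.
Total quadratic residues among the 6: 2.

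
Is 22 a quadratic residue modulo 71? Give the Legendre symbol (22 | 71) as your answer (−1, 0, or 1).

Pull out 2: since 71 ≡ 7 (mod 8), (2/71) = +1.
Reciprocity: 11 ≡ 3 and 71 ≡ 3 (mod 4), so (11/71) = −(71/11).
Reduce top mod 11: now compute (5/11).
Reciprocity: 5 ≡ 1 and 11 ≡ 3 (mod 4), so (5/11) = +(11/5).
Reduce top mod 5: now compute (1/5).
Reached (1/5) = 1. Collecting the sign flips along the way, the symbol is -1.

-1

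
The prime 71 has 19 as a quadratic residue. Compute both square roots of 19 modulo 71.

Since 71 ≡ 3 (mod 4), a square root of 19 is 19^((71+1)/4) = 19^18 mod 71.
Repeated squaring: 19^2≡6, 19^4≡36, 19^8≡18, 19^16≡40 (mod 71).
19^18 = 19^(16+2) ≡ 27 (mod 71).
Check: 27² = 729 ≡ 19 (mod 71). The two roots are 27 and 44.

27, 44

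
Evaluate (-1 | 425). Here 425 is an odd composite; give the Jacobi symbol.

1

First reduce: -1 ≡ 424 (mod 425).
Pull out 2^3: since 425 ≡ 1 (mod 8), (2/425) = +1, so (2/425)^3 = +1.
Reciprocity: 53 ≡ 1 and 425 ≡ 1 (mod 4), so (53/425) = +(425/53).
Reduce top mod 53: now compute (1/53).
Reached (1/53) = 1. Collecting the sign flips along the way, the symbol is +1.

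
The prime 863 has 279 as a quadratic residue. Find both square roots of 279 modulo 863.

380, 483

Since 863 ≡ 3 (mod 4), a square root of 279 is 279^((863+1)/4) = 279^216 mod 863.
Repeated squaring: 279^2≡171, 279^4≡762, 279^8≡708, 279^16≡724, 279^32≡335, 279^64≡35, 279^128≡362 (mod 863).
279^216 = 279^(128+64+16+8) ≡ 483 (mod 863).
Check: 483² = 233289 ≡ 279 (mod 863). The two roots are 380 and 483.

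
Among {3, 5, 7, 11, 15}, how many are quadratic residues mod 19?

3

(3/19) = -1 → non-residue.
(5/19) = +1 → QR.
(7/19) = +1 → QR.
(11/19) = +1 → QR.
(15/19) = -1 → non-residue.
Total quadratic residues among the 5: 3.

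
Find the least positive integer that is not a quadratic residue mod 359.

(2/359) = +1, so 2 is a residue.
(3/359) = +1, so 3 is a residue.
(4/359) = +1, so 4 is a residue.
(5/359) = +1, so 5 is a residue.
(6/359) = +1, so 6 is a residue.
(7/359) = −1, so 7 is the smallest positive non-residue mod 359.

7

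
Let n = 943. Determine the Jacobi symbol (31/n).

Reciprocity: 31 ≡ 3 and 943 ≡ 3 (mod 4), so (31/943) = −(943/31).
Reduce top mod 31: now compute (13/31).
Reciprocity: 13 ≡ 1 and 31 ≡ 3 (mod 4), so (13/31) = +(31/13).
Reduce top mod 13: now compute (5/13).
Reciprocity: 5 ≡ 1 and 13 ≡ 1 (mod 4), so (5/13) = +(13/5).
Reduce top mod 5: now compute (3/5).
Reciprocity: 3 ≡ 3 and 5 ≡ 1 (mod 4), so (3/5) = +(5/3).
Reduce top mod 3: now compute (2/3).
Pull out 2: since 3 ≡ 3 (mod 8), (2/3) = -1.
Reached (1/3) = 1. Collecting the sign flips along the way, the symbol is +1.

1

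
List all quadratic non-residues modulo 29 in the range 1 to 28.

2,3,8,10,11,12,14,15,17,18,19,21,26,27

Square k = 1,…,14 (k and 29−k give the same square):
1²=1, 2²=4, 3²=9, 4²=16, 5²=25, 6²≡7, 7²≡20, 8²≡6, 9²≡23, 10²≡13, 11²≡5, 12²≡28, 13²≡24, 14²≡22 (mod 29).
The residues are {1, 4, 5, 6, 7, 9, 13, 16, 20, 22, 23, 24, 25, 28}; the non-residues are the remaining 14 nonzero classes.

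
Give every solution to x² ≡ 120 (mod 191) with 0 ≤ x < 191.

87, 104

Since 191 ≡ 3 (mod 4), a square root of 120 is 120^((191+1)/4) = 120^48 mod 191.
Repeated squaring: 120^2≡75, 120^4≡86, 120^8≡138, 120^16≡135, 120^32≡80 (mod 191).
120^48 = 120^(32+16) ≡ 104 (mod 191).
Check: 104² = 10816 ≡ 120 (mod 191). The two roots are 87 and 104.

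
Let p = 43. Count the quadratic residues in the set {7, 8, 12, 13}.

1

(7/43) = -1 → non-residue.
(8/43) = -1 → non-residue.
(12/43) = -1 → non-residue.
(13/43) = +1 → QR.
Total quadratic residues among the 4: 1.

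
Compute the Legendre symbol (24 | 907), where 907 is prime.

1

Euler's criterion: (24/907) ≡ 24^453 (mod 907).
24^2 ≡ 576 (mod 907)
24^4 ≡ 721 (mod 907)
24^8 ≡ 130 (mod 907)
24^16 ≡ 574 (mod 907)
24^32 ≡ 235 (mod 907)
24^64 ≡ 805 (mod 907)
24^128 ≡ 427 (mod 907)
24^256 ≡ 22 (mod 907)
24^453 = 24^(256+128+64+4+1) ≡ 1 (mod 907).
Result is 1, so (24/907) = 1.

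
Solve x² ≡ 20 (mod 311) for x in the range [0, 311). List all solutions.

77, 234

Since 311 ≡ 3 (mod 4), a square root of 20 is 20^((311+1)/4) = 20^78 mod 311.
Repeated squaring: 20^2≡89, 20^4≡146, 20^8≡168, 20^16≡234, 20^32≡20, 20^64≡89 (mod 311).
20^78 = 20^(64+8+4+2) ≡ 234 (mod 311).
Check: 234² = 54756 ≡ 20 (mod 311). The two roots are 77 and 234.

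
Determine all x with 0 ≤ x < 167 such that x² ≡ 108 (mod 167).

Since 167 ≡ 3 (mod 4), a square root of 108 is 108^((167+1)/4) = 108^42 mod 167.
Repeated squaring: 108^2≡141, 108^4≡8, 108^8≡64, 108^16≡88, 108^32≡62 (mod 167).
108^42 = 108^(32+8+2) ≡ 38 (mod 167).
Check: 38² = 1444 ≡ 108 (mod 167). The two roots are 38 and 129.

38, 129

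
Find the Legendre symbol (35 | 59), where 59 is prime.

Reciprocity: 35 ≡ 3 and 59 ≡ 3 (mod 4), so (35/59) = −(59/35).
Reduce top mod 35: now compute (24/35).
Pull out 2^3: since 35 ≡ 3 (mod 8), (2/35) = -1, so (2/35)^3 = -1.
Reciprocity: 3 ≡ 3 and 35 ≡ 3 (mod 4), so (3/35) = −(35/3).
Reduce top mod 3: now compute (2/3).
Pull out 2: since 3 ≡ 3 (mod 8), (2/3) = -1.
Reached (1/3) = 1. Collecting the sign flips along the way, the symbol is +1.

1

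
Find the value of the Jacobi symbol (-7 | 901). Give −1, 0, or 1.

First reduce: -7 ≡ 894 (mod 901).
Pull out 2: since 901 ≡ 5 (mod 8), (2/901) = -1.
Reciprocity: 447 ≡ 3 and 901 ≡ 1 (mod 4), so (447/901) = +(901/447).
Reduce top mod 447: now compute (7/447).
Reciprocity: 7 ≡ 3 and 447 ≡ 3 (mod 4), so (7/447) = −(447/7).
Reduce top mod 7: now compute (6/7).
Pull out 2: since 7 ≡ 7 (mod 8), (2/7) = +1.
Reciprocity: 3 ≡ 3 and 7 ≡ 3 (mod 4), so (3/7) = −(7/3).
Reduce top mod 3: now compute (1/3).
Reached (1/3) = 1. Collecting the sign flips along the way, the symbol is -1.

-1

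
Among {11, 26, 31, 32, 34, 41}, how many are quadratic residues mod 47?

(11/47) = -1 → non-residue.
(26/47) = -1 → non-residue.
(31/47) = -1 → non-residue.
(32/47) = +1 → QR.
(34/47) = +1 → QR.
(41/47) = -1 → non-residue.
Total quadratic residues among the 6: 2.

2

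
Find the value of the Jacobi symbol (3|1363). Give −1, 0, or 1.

Reciprocity: 3 ≡ 3 and 1363 ≡ 3 (mod 4), so (3/1363) = −(1363/3).
Reduce top mod 3: now compute (1/3).
Reached (1/3) = 1. Collecting the sign flips along the way, the symbol is -1.

-1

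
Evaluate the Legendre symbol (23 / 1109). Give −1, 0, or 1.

-1

Reciprocity: 23 ≡ 3 and 1109 ≡ 1 (mod 4), so (23/1109) = +(1109/23).
Reduce top mod 23: now compute (5/23).
Reciprocity: 5 ≡ 1 and 23 ≡ 3 (mod 4), so (5/23) = +(23/5).
Reduce top mod 5: now compute (3/5).
Reciprocity: 3 ≡ 3 and 5 ≡ 1 (mod 4), so (3/5) = +(5/3).
Reduce top mod 3: now compute (2/3).
Pull out 2: since 3 ≡ 3 (mod 8), (2/3) = -1.
Reached (1/3) = 1. Collecting the sign flips along the way, the symbol is -1.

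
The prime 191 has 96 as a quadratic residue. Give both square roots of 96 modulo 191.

67, 124

Since 191 ≡ 3 (mod 4), a square root of 96 is 96^((191+1)/4) = 96^48 mod 191.
Repeated squaring: 96^2≡48, 96^4≡12, 96^8≡144, 96^16≡108, 96^32≡13 (mod 191).
96^48 = 96^(32+16) ≡ 67 (mod 191).
Check: 67² = 4489 ≡ 96 (mod 191). The two roots are 67 and 124.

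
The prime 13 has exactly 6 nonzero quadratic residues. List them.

1, 3, 4, 9, 10, 12

Square k = 1,…,6 (k and 13−k give the same square):
1²=1, 2²=4, 3²=9, 4²≡3, 5²≡12, 6²≡10 (mod 13).
So the quadratic residues mod 13 are {1, 3, 4, 9, 10, 12}.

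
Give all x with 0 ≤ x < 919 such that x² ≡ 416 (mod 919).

384, 535

Since 919 ≡ 3 (mod 4), a square root of 416 is 416^((919+1)/4) = 416^230 mod 919.
Repeated squaring: 416^2≡284, 416^4≡703, 416^8≡706, 416^16≡338, 416^32≡288, 416^64≡234, 416^128≡535 (mod 919).
416^230 = 416^(128+64+32+4+2) ≡ 535 (mod 919).
Check: 535² = 286225 ≡ 416 (mod 919). The two roots are 384 and 535.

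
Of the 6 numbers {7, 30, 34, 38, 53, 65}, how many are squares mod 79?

2

(7/79) = -1 → non-residue.
(30/79) = -1 → non-residue.
(34/79) = -1 → non-residue.
(38/79) = +1 → QR.
(53/79) = -1 → non-residue.
(65/79) = +1 → QR.
Total quadratic residues among the 6: 2.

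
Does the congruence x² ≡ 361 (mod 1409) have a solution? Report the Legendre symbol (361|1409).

1

Reciprocity: 361 ≡ 1 and 1409 ≡ 1 (mod 4), so (361/1409) = +(1409/361).
Reduce top mod 361: now compute (326/361).
Pull out 2: since 361 ≡ 1 (mod 8), (2/361) = +1.
Reciprocity: 163 ≡ 3 and 361 ≡ 1 (mod 4), so (163/361) = +(361/163).
Reduce top mod 163: now compute (35/163).
Reciprocity: 35 ≡ 3 and 163 ≡ 3 (mod 4), so (35/163) = −(163/35).
Reduce top mod 35: now compute (23/35).
Reciprocity: 23 ≡ 3 and 35 ≡ 3 (mod 4), so (23/35) = −(35/23).
Reduce top mod 23: now compute (12/23).
Pull out 2^2: since 23 ≡ 7 (mod 8), (2/23) = +1, so (2/23)^2 = +1.
Reciprocity: 3 ≡ 3 and 23 ≡ 3 (mod 4), so (3/23) = −(23/3).
Reduce top mod 3: now compute (2/3).
Pull out 2: since 3 ≡ 3 (mod 8), (2/3) = -1.
Reached (1/3) = 1. Collecting the sign flips along the way, the symbol is +1.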